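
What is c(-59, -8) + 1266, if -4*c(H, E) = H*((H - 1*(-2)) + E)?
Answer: 1229/4 ≈ 307.25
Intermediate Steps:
c(H, E) = -H*(2 + E + H)/4 (c(H, E) = -H*((H - 1*(-2)) + E)/4 = -H*((H + 2) + E)/4 = -H*((2 + H) + E)/4 = -H*(2 + E + H)/4)
c(-59, -8) + 1266 = -¼*(-59)*(2 - 8 - 59) + 1266 = -¼*(-59)*(-65) + 1266 = -3835/4 + 1266 = 1229/4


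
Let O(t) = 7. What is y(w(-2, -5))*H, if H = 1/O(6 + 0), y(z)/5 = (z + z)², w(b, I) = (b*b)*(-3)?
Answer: 2880/7 ≈ 411.43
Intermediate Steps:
w(b, I) = -3*b² (w(b, I) = b²*(-3) = -3*b²)
y(z) = 20*z² (y(z) = 5*(z + z)² = 5*(2*z)² = 5*(4*z²) = 20*z²)
H = ⅐ (H = 1/7 = ⅐ ≈ 0.14286)
y(w(-2, -5))*H = (20*(-3*(-2)²)²)*(⅐) = (20*(-3*4)²)*(⅐) = (20*(-12)²)*(⅐) = (20*144)*(⅐) = 2880*(⅐) = 2880/7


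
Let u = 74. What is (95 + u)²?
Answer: 28561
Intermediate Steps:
(95 + u)² = (95 + 74)² = 169² = 28561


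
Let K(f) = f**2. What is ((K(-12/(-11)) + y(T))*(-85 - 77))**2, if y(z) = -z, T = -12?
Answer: 66849136704/14641 ≈ 4.5659e+6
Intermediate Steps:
((K(-12/(-11)) + y(T))*(-85 - 77))**2 = (((-12/(-11))**2 - 1*(-12))*(-85 - 77))**2 = (((-12*(-1/11))**2 + 12)*(-162))**2 = (((12/11)**2 + 12)*(-162))**2 = ((144/121 + 12)*(-162))**2 = ((1596/121)*(-162))**2 = (-258552/121)**2 = 66849136704/14641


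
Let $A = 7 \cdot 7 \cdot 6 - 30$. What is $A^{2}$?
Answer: $69696$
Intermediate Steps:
$A = 264$ ($A = 49 \cdot 6 - 30 = 294 - 30 = 264$)
$A^{2} = 264^{2} = 69696$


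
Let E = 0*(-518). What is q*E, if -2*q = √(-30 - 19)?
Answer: 0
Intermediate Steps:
q = -7*I/2 (q = -√(-30 - 19)/2 = -7*I/2 ≈ -3.5*I)
E = 0
q*E = -7*I/2*0 = 0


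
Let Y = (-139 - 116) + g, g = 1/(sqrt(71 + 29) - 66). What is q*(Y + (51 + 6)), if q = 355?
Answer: -3936595/56 ≈ -70296.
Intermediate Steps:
g = -1/56 (g = 1/(sqrt(100) - 66) = 1/(10 - 66) = 1/(-56) = -1/56 ≈ -0.017857)
Y = -14281/56 (Y = (-139 - 116) - 1/56 = -255 - 1/56 = -14281/56 ≈ -255.02)
q*(Y + (51 + 6)) = 355*(-14281/56 + (51 + 6)) = 355*(-14281/56 + 57) = 355*(-11089/56) = -3936595/56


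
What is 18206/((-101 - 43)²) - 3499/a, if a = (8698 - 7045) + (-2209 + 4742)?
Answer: 913763/21700224 ≈ 0.042108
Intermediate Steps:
a = 4186 (a = 1653 + 2533 = 4186)
18206/((-101 - 43)²) - 3499/a = 18206/((-101 - 43)²) - 3499/4186 = 18206/((-144)²) - 3499*1/4186 = 18206/20736 - 3499/4186 = 18206*(1/20736) - 3499/4186 = 9103/10368 - 3499/4186 = 913763/21700224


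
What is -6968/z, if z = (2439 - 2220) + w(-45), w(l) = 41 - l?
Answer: -6968/305 ≈ -22.846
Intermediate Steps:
z = 305 (z = (2439 - 2220) + (41 - 1*(-45)) = 219 + (41 + 45) = 219 + 86 = 305)
-6968/z = -6968/305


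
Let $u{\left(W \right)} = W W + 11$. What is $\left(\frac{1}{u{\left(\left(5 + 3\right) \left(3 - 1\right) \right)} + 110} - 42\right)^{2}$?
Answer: $\frac{250683889}{142129} \approx 1763.8$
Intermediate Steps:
$u{\left(W \right)} = 11 + W^{2}$ ($u{\left(W \right)} = W^{2} + 11 = 11 + W^{2}$)
$\left(\frac{1}{u{\left(\left(5 + 3\right) \left(3 - 1\right) \right)} + 110} - 42\right)^{2} = \left(\frac{1}{\left(11 + \left(\left(5 + 3\right) \left(3 - 1\right)\right)^{2}\right) + 110} - 42\right)^{2} = \left(\frac{1}{\left(11 + \left(8 \cdot 2\right)^{2}\right) + 110} - 42\right)^{2} = \left(\frac{1}{\left(11 + 16^{2}\right) + 110} - 42\right)^{2} = \left(\frac{1}{\left(11 + 256\right) + 110} - 42\right)^{2} = \left(\frac{1}{267 + 110} - 42\right)^{2} = \left(\frac{1}{377} - 42\right)^{2} = \left(- \frac{15833}{377}\right)^{2} = \frac{250683889}{142129}$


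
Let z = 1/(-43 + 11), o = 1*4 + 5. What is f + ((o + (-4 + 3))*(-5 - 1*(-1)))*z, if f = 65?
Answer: 66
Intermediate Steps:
o = 9 (o = 4 + 5 = 9)
z = -1/32 (z = 1/(-32) = -1/32 ≈ -0.031250)
f + ((o + (-4 + 3))*(-5 - 1*(-1)))*z = 65 + ((9 + (-4 + 3))*(-5 - 1*(-1)))*(-1/32) = 65 + ((9 - 1)*(-5 + 1))*(-1/32) = 65 + (8*(-4))*(-1/32) = 65 - 32*(-1/32) = 65 + 1 = 66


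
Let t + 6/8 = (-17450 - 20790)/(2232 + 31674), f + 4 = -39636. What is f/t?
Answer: 2688067680/127339 ≈ 21110.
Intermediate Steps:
f = -39640 (f = -4 - 39636 = -39640)
t = -127339/67812 (t = -¾ + (-17450 - 20790)/(2232 + 31674) = -¾ - 38240/33906 = -¾ - 38240*1/33906 = -¾ - 19120/16953 = -127339/67812 ≈ -1.8778)
f/t = -39640/(-127339/67812) = -39640*(-67812/127339) = 2688067680/127339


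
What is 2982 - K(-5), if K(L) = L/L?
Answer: 2981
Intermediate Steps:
K(L) = 1
2982 - K(-5) = 2982 - 1*1 = 2982 - 1 = 2981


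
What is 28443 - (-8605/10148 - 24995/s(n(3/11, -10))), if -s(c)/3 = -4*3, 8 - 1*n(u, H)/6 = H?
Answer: 665311459/22833 ≈ 29138.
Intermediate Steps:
n(u, H) = 48 - 6*H
s(c) = 36 (s(c) = -(-12)*3 = -3*(-12) = 36)
28443 - (-8605/10148 - 24995/s(n(3/11, -10))) = 28443 - (-8605/10148 - 24995/36) = 28443 - 1*(-15872440/22833) = 28443 + 15872440/22833 = 665311459/22833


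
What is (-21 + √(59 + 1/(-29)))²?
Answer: 14499/29 - 126*√5510/29 ≈ 177.45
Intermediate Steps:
(-21 + √(59 + 1/(-29)))² = (-21 + √(59 - 1/29))² = (-21 + √(1710/29))² = (-21 + 3*√5510/29)²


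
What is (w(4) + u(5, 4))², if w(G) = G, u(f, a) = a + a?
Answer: 144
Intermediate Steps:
u(f, a) = 2*a
(w(4) + u(5, 4))² = (4 + 2*4)² = (4 + 8)² = 12² = 144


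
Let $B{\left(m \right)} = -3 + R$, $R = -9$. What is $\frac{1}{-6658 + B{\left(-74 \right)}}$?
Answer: $- \frac{1}{6670} \approx -0.00014993$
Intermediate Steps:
$B{\left(m \right)} = -12$ ($B{\left(m \right)} = -3 - 9 = -12$)
$\frac{1}{-6658 + B{\left(-74 \right)}} = \frac{1}{-6658 - 12} = \frac{1}{-6670} = - \frac{1}{6670}$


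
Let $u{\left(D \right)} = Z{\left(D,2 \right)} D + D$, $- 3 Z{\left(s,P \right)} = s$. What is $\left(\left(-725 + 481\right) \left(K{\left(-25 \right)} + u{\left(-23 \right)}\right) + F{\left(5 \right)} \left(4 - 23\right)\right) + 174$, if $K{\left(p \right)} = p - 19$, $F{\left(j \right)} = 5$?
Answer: $\frac{178357}{3} \approx 59452.0$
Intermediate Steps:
$Z{\left(s,P \right)} = - \frac{s}{3}$
$u{\left(D \right)} = D - \frac{D^{2}}{3}$ ($u{\left(D \right)} = - \frac{D}{3} D + D = - \frac{D^{2}}{3} + D = D - \frac{D^{2}}{3}$)
$K{\left(p \right)} = -19 + p$
$\left(\left(-725 + 481\right) \left(K{\left(-25 \right)} + u{\left(-23 \right)}\right) + F{\left(5 \right)} \left(4 - 23\right)\right) + 174 = \left(\left(-725 + 481\right) \left(\left(-19 - 25\right) + \frac{1}{3} \left(-23\right) \left(3 - -23\right)\right) + 5 \left(4 - 23\right)\right) + 174 = \left(- 244 \left(-44 + \frac{1}{3} \left(-23\right) \left(3 + 23\right)\right) + 5 \left(-19\right)\right) + 174 = \left(- 244 \left(-44 + \frac{1}{3} \left(-23\right) 26\right) - 95\right) + 174 = \left(- 244 \left(-44 - \frac{598}{3}\right) - 95\right) + 174 = \left(\left(-244\right) \left(- \frac{730}{3}\right) - 95\right) + 174 = \left(\frac{178120}{3} - 95\right) + 174 = \frac{177835}{3} + 174 = \frac{178357}{3}$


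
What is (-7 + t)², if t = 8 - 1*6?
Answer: 25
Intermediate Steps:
t = 2 (t = 8 - 6 = 2)
(-7 + t)² = (-7 + 2)² = (-5)² = 25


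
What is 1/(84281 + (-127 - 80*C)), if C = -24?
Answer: 1/86074 ≈ 1.1618e-5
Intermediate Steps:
1/(84281 + (-127 - 80*C)) = 1/(84281 + (-127 - 80*(-24))) = 1/(84281 + (-127 + 1920)) = 1/(84281 + 1793) = 1/86074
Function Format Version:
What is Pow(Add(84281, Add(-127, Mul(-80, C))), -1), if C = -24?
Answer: Rational(1, 86074) ≈ 1.1618e-5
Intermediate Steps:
Pow(Add(84281, Add(-127, Mul(-80, C))), -1) = Pow(Add(84281, Add(-127, Mul(-80, -24))), -1) = Pow(Add(84281, Add(-127, 1920)), -1) = Pow(Add(84281, 1793), -1) = Pow(86074, -1) = Rational(1, 86074)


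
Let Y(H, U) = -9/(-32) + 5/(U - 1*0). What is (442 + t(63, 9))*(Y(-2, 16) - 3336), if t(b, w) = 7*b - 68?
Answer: -86987395/32 ≈ -2.7184e+6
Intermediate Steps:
t(b, w) = -68 + 7*b
Y(H, U) = 9/32 + 5/U (Y(H, U) = -9*(-1/32) + 5/(U + 0) = 9/32 + 5/U)
(442 + t(63, 9))*(Y(-2, 16) - 3336) = (442 + (-68 + 7*63))*((9/32 + 5/16) - 3336) = (442 + (-68 + 441))*((9/32 + 5*(1/16)) - 3336) = (442 + 373)*((9/32 + 5/16) - 3336) = 815*(19/32 - 3336) = 815*(-106733/32) = -86987395/32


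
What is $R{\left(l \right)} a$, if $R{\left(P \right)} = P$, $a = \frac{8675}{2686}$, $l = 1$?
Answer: $\frac{8675}{2686} \approx 3.2297$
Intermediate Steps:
$a = \frac{8675}{2686}$ ($a = 8675 \cdot \frac{1}{2686} = \frac{8675}{2686} \approx 3.2297$)
$R{\left(l \right)} a = 1 \cdot \frac{8675}{2686} = \frac{8675}{2686}$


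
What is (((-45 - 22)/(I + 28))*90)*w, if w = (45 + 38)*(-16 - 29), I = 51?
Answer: 22522050/79 ≈ 2.8509e+5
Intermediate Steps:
w = -3735 (w = 83*(-45) = -3735)
(((-45 - 22)/(I + 28))*90)*w = (((-45 - 22)/(51 + 28))*90)*(-3735) = (-67/79*90)*(-3735) = (-67*1/79*90)*(-3735) = -67/79*90*(-3735) = -6030/79*(-3735) = 22522050/79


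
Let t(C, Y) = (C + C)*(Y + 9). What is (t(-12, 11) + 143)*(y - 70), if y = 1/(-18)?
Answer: 424957/18 ≈ 23609.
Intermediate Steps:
y = -1/18 ≈ -0.055556
t(C, Y) = 2*C*(9 + Y) (t(C, Y) = (2*C)*(9 + Y) = 2*C*(9 + Y))
(t(-12, 11) + 143)*(y - 70) = (2*(-12)*(9 + 11) + 143)*(-1/18 - 70) = (2*(-12)*20 + 143)*(-1261/18) = (-480 + 143)*(-1261/18) = -337*(-1261/18) = 424957/18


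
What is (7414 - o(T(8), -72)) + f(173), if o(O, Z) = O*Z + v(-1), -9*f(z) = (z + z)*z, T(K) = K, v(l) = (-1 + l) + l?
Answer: 12079/9 ≈ 1342.1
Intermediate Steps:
v(l) = -1 + 2*l
f(z) = -2*z²/9 (f(z) = -(z + z)*z/9 = -2*z*z/9 = -2*z²/9)
o(O, Z) = -3 + O*Z (o(O, Z) = O*Z + (-1 + 2*(-1)) = O*Z + (-1 - 2) = O*Z - 3 = -3 + O*Z)
(7414 - o(T(8), -72)) + f(173) = (7414 - (-3 + 8*(-72))) - 2/9*173² = (7414 - (-3 - 576)) - 2/9*29929 = (7414 - 1*(-579)) - 59858/9 = (7414 + 579) - 59858/9 = 7993 - 59858/9 = 12079/9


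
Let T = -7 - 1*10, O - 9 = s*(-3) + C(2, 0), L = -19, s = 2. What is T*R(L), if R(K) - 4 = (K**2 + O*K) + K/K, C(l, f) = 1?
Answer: -4930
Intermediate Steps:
O = 4 (O = 9 + (2*(-3) + 1) = 9 + (-6 + 1) = 9 - 5 = 4)
R(K) = 5 + K**2 + 4*K (R(K) = 4 + ((K**2 + 4*K) + K/K) = 4 + ((K**2 + 4*K) + 1) = 4 + (1 + K**2 + 4*K) = 5 + K**2 + 4*K)
T = -17 (T = -7 - 10 = -17)
T*R(L) = -17*(5 + (-19)**2 + 4*(-19)) = -17*(5 + 361 - 76) = -17*290 = -4930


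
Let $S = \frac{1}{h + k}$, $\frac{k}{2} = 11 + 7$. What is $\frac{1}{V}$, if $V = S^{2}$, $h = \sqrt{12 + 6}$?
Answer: $1314 + 216 \sqrt{2} \approx 1619.5$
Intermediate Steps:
$k = 36$ ($k = 2 \left(11 + 7\right) = 2 \cdot 18 = 36$)
$h = 3 \sqrt{2}$ ($h = \sqrt{18} = 3 \sqrt{2} \approx 4.2426$)
$S = \frac{1}{36 + 3 \sqrt{2}}$ ($S = \frac{1}{3 \sqrt{2} + 36} = \frac{1}{36 + 3 \sqrt{2}} \approx 0.024849$)
$V = \left(\frac{2}{71} - \frac{\sqrt{2}}{426}\right)^{2} \approx 0.00061749$
$\frac{1}{V} = \frac{1}{\frac{73}{90738} - \frac{2 \sqrt{2}}{15123}}$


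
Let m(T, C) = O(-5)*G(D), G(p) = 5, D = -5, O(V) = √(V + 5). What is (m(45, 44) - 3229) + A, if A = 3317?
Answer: 88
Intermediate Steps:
O(V) = √(5 + V)
m(T, C) = 0 (m(T, C) = √(5 - 5)*5 = √0*5 = 0*5 = 0)
(m(45, 44) - 3229) + A = (0 - 3229) + 3317 = -3229 + 3317 = 88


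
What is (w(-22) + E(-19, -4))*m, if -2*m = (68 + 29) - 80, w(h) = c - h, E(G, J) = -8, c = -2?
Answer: -102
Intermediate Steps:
w(h) = -2 - h
m = -17/2 (m = -((68 + 29) - 80)/2 = -(97 - 80)/2 = -½*17 = -17/2 ≈ -8.5000)
(w(-22) + E(-19, -4))*m = ((-2 - 1*(-22)) - 8)*(-17/2) = ((-2 + 22) - 8)*(-17/2) = (20 - 8)*(-17/2) = 12*(-17/2) = -102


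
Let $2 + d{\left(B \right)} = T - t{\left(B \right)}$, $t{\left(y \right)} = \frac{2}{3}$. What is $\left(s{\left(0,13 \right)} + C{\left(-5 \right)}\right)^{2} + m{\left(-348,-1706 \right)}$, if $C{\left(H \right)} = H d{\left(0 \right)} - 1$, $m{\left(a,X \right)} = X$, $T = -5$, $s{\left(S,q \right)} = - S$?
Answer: $- \frac{2810}{9} \approx -312.22$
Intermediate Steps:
$t{\left(y \right)} = \frac{2}{3}$ ($t{\left(y \right)} = 2 \cdot \frac{1}{3} = \frac{2}{3}$)
$d{\left(B \right)} = - \frac{23}{3}$ ($d{\left(B \right)} = -2 - \frac{17}{3} = - \frac{23}{3}$)
$C{\left(H \right)} = -1 - \frac{23 H}{3}$ ($C{\left(H \right)} = H \left(- \frac{23}{3}\right) - 1 = - \frac{23 H}{3} - 1 = -1 - \frac{23 H}{3}$)
$\left(s{\left(0,13 \right)} + C{\left(-5 \right)}\right)^{2} + m{\left(-348,-1706 \right)} = \left(\left(-1\right) 0 - - \frac{112}{3}\right)^{2} - 1706 = \left(0 + \left(-1 + \frac{115}{3}\right)\right)^{2} - 1706 = \left(0 + \frac{112}{3}\right)^{2} - 1706 = \left(\frac{112}{3}\right)^{2} - 1706 = \frac{12544}{9} - 1706 = - \frac{2810}{9}$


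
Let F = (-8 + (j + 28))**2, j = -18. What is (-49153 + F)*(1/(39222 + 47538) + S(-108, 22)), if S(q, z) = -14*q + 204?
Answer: -813034559221/9640 ≈ -8.4340e+7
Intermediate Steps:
S(q, z) = 204 - 14*q
F = 4 (F = (-8 + (-18 + 28))**2 = (-8 + 10)**2 = 2**2 = 4)
(-49153 + F)*(1/(39222 + 47538) + S(-108, 22)) = (-49153 + 4)*(1/(39222 + 47538) + (204 - 14*(-108))) = -49149*(1/86760 + (204 + 1512)) = -49149*(1/86760 + 1716) = -49149*148880161/86760 = -813034559221/9640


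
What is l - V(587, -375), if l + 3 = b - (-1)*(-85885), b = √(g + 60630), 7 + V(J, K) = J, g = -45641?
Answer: -86468 + √14989 ≈ -86346.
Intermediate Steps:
V(J, K) = -7 + J
b = √14989 (b = √(-45641 + 60630) = √14989 ≈ 122.43)
l = -85888 + √14989 (l = -3 + (√14989 - (-1)*(-85885)) = -3 + (√14989 - 1*85885) = -3 + (√14989 - 85885) = -3 + (-85885 + √14989) = -85888 + √14989 ≈ -85766.)
l - V(587, -375) = (-85888 + √14989) - (-7 + 587) = (-85888 + √14989) - 1*580 = (-85888 + √14989) - 580 = -86468 + √14989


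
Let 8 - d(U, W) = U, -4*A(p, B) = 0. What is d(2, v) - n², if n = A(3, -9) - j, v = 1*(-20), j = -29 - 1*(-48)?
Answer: -355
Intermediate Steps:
A(p, B) = 0 (A(p, B) = -¼*0 = 0)
j = 19 (j = -29 + 48 = 19)
v = -20
n = -19 (n = 0 - 1*19 = 0 - 19 = -19)
d(U, W) = 8 - U
d(2, v) - n² = (8 - 1*2) - 1*(-19)² = (8 - 2) - 1*361 = 6 - 361 = -355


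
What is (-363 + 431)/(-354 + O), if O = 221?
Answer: -68/133 ≈ -0.51128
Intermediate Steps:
(-363 + 431)/(-354 + O) = (-363 + 431)/(-354 + 221) = 68/(-133) = 68*(-1/133) = -68/133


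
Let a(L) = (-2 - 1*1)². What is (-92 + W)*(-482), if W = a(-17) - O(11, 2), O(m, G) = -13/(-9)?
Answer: 366320/9 ≈ 40702.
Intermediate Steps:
a(L) = 9 (a(L) = (-2 - 1)² = (-3)² = 9)
O(m, G) = 13/9 (O(m, G) = -13*(-⅑) = 13/9)
W = 68/9 (W = 9 - 1*13/9 = 9 - 13/9 = 68/9 ≈ 7.5556)
(-92 + W)*(-482) = (-92 + 68/9)*(-482) = -760/9*(-482) = 366320/9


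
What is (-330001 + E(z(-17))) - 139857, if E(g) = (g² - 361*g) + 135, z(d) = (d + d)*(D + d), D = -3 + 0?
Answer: -252803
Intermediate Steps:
D = -3
z(d) = 2*d*(-3 + d) (z(d) = (d + d)*(-3 + d) = (2*d)*(-3 + d) = 2*d*(-3 + d))
E(g) = 135 + g² - 361*g
(-330001 + E(z(-17))) - 139857 = (-330001 + (135 + (2*(-17)*(-3 - 17))² - 722*(-17)*(-3 - 17))) - 139857 = (-330001 + (135 + (2*(-17)*(-20))² - 722*(-17)*(-20))) - 139857 = (-330001 + (135 + 680² - 361*680)) - 139857 = (-330001 + (135 + 462400 - 245480)) - 139857 = (-330001 + 217055) - 139857 = -112946 - 139857 = -252803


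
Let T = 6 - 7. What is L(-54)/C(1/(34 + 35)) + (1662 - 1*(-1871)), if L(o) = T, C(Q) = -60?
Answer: 211981/60 ≈ 3533.0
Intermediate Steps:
T = -1
L(o) = -1
L(-54)/C(1/(34 + 35)) + (1662 - 1*(-1871)) = -1/(-60) + (1662 - 1*(-1871)) = -1*(-1/60) + (1662 + 1871) = 1/60 + 3533 = 211981/60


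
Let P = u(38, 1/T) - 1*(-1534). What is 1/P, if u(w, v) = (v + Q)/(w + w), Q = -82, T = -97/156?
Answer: 3686/5650269 ≈ 0.00065236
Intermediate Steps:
T = -97/156 (T = -97*1/156 = -97/156 ≈ -0.62179)
u(w, v) = (-82 + v)/(2*w) (u(w, v) = (v - 82)/(w + w) = (-82 + v)/((2*w)) = (-82 + v)*(1/(2*w)) = (-82 + v)/(2*w))
P = 5650269/3686 (P = (1/2)*(-82 + 1/(-97/156))/38 - 1*(-1534) = (1/2)*(1/38)*(-82 - 156/97) + 1534 = (1/2)*(1/38)*(-8110/97) + 1534 = -4055/3686 + 1534 = 5650269/3686 ≈ 1532.9)
1/P = 1/(5650269/3686) = 3686/5650269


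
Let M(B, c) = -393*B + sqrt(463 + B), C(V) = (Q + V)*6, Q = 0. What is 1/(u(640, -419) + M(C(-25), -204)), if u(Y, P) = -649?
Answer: 58301/3399006288 - sqrt(313)/3399006288 ≈ 1.7147e-5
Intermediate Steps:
C(V) = 6*V (C(V) = (0 + V)*6 = V*6 = 6*V)
M(B, c) = sqrt(463 + B) - 393*B
1/(u(640, -419) + M(C(-25), -204)) = 1/(-649 + (sqrt(463 + 6*(-25)) - 2358*(-25))) = 1/(-649 + (sqrt(463 - 150) - 393*(-150))) = 1/(-649 + (sqrt(313) + 58950)) = 1/(-649 + (58950 + sqrt(313))) = 1/(58301 + sqrt(313))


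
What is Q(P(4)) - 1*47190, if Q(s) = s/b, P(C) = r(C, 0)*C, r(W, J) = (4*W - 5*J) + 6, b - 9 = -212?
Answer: -9579658/203 ≈ -47190.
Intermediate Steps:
b = -203 (b = 9 - 212 = -203)
r(W, J) = 6 - 5*J + 4*W (r(W, J) = (-5*J + 4*W) + 6 = 6 - 5*J + 4*W)
P(C) = C*(6 + 4*C) (P(C) = (6 - 5*0 + 4*C)*C = (6 + 0 + 4*C)*C = (6 + 4*C)*C = C*(6 + 4*C))
Q(s) = -s/203 (Q(s) = s/(-203) = s*(-1/203) = -s/203)
Q(P(4)) - 1*47190 = -2*4*(3 + 2*4)/203 - 1*47190 = -2*4*(3 + 8)/203 - 47190 = -2*4*11/203 - 47190 = -1/203*88 - 47190 = -88/203 - 47190 = -9579658/203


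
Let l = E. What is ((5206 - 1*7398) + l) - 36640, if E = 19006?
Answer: -19826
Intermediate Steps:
l = 19006
((5206 - 1*7398) + l) - 36640 = ((5206 - 1*7398) + 19006) - 36640 = ((5206 - 7398) + 19006) - 36640 = (-2192 + 19006) - 36640 = 16814 - 36640 = -19826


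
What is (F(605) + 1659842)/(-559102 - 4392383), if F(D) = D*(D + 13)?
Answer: -2033732/4951485 ≈ -0.41073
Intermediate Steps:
F(D) = D*(13 + D)
(F(605) + 1659842)/(-559102 - 4392383) = (605*(13 + 605) + 1659842)/(-559102 - 4392383) = (605*618 + 1659842)/(-4951485) = (373890 + 1659842)*(-1/4951485) = 2033732*(-1/4951485) = -2033732/4951485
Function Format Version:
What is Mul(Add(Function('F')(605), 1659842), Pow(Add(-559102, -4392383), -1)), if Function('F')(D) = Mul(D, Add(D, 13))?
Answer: Rational(-2033732, 4951485) ≈ -0.41073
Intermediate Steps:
Function('F')(D) = Mul(D, Add(13, D))
Mul(Add(Function('F')(605), 1659842), Pow(Add(-559102, -4392383), -1)) = Mul(Add(Mul(605, Add(13, 605)), 1659842), Pow(Add(-559102, -4392383), -1)) = Mul(Add(Mul(605, 618), 1659842), Pow(-4951485, -1)) = Mul(Add(373890, 1659842), Rational(-1, 4951485)) = Mul(2033732, Rational(-1, 4951485)) = Rational(-2033732, 4951485)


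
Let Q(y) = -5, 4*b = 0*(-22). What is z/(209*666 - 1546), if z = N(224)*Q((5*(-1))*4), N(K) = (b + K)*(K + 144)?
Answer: -3680/1229 ≈ -2.9943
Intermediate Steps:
b = 0 (b = (0*(-22))/4 = (1/4)*0 = 0)
N(K) = K*(144 + K) (N(K) = (0 + K)*(K + 144) = K*(144 + K))
z = -412160 (z = (224*(144 + 224))*(-5) = (224*368)*(-5) = 82432*(-5) = -412160)
z/(209*666 - 1546) = -412160/(209*666 - 1546) = -412160/(139194 - 1546) = -412160/137648 = -412160*1/137648 = -3680/1229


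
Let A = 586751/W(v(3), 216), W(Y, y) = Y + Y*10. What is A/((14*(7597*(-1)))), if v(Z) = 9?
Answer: -53341/957222 ≈ -0.055725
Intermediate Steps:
W(Y, y) = 11*Y (W(Y, y) = Y + 10*Y = 11*Y)
A = 53341/9 (A = 586751/((11*9)) = 586751/99 = 586751*(1/99) = 53341/9 ≈ 5926.8)
A/((14*(7597*(-1)))) = 53341/(9*((14*(7597*(-1))))) = 53341/(9*((14*(-7597)))) = (53341/9)/(-106358) = (53341/9)*(-1/106358) = -53341/957222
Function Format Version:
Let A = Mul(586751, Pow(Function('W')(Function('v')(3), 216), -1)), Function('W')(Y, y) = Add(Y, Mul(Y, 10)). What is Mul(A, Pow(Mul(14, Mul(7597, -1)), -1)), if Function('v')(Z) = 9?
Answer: Rational(-53341, 957222) ≈ -0.055725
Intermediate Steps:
Function('W')(Y, y) = Mul(11, Y) (Function('W')(Y, y) = Add(Y, Mul(10, Y)) = Mul(11, Y))
A = Rational(53341, 9) (A = Mul(586751, Pow(Mul(11, 9), -1)) = Mul(586751, Pow(99, -1)) = Mul(586751, Rational(1, 99)) = Rational(53341, 9) ≈ 5926.8)
Mul(A, Pow(Mul(14, Mul(7597, -1)), -1)) = Mul(Rational(53341, 9), Pow(Mul(14, Mul(7597, -1)), -1)) = Mul(Rational(53341, 9), Pow(Mul(14, -7597), -1)) = Mul(Rational(53341, 9), Pow(-106358, -1)) = Mul(Rational(53341, 9), Rational(-1, 106358)) = Rational(-53341, 957222)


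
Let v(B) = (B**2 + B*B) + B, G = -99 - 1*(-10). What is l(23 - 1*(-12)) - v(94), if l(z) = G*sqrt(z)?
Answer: -17766 - 89*sqrt(35) ≈ -18293.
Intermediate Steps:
G = -89 (G = -99 + 10 = -89)
v(B) = B + 2*B**2 (v(B) = (B**2 + B**2) + B = 2*B**2 + B = B + 2*B**2)
l(z) = -89*sqrt(z)
l(23 - 1*(-12)) - v(94) = -89*sqrt(23 - 1*(-12)) - 94*(1 + 2*94) = -89*sqrt(23 + 12) - 94*(1 + 188) = -89*sqrt(35) - 94*189 = -89*sqrt(35) - 1*17766 = -89*sqrt(35) - 17766 = -17766 - 89*sqrt(35)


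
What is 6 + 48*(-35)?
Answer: -1674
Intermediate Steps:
6 + 48*(-35) = 6 - 1680 = -1674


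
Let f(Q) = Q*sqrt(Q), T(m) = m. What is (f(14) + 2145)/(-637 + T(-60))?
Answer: -2145/697 - 14*sqrt(14)/697 ≈ -3.1526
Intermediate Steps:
f(Q) = Q**(3/2)
(f(14) + 2145)/(-637 + T(-60)) = (14**(3/2) + 2145)/(-637 - 60) = (14*sqrt(14) + 2145)/(-697) = (2145 + 14*sqrt(14))*(-1/697) = -2145/697 - 14*sqrt(14)/697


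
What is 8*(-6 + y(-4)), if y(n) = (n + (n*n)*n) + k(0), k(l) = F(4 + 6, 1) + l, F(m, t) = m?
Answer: -512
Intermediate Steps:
k(l) = 10 + l (k(l) = (4 + 6) + l = 10 + l)
y(n) = 10 + n + n³ (y(n) = (n + (n*n)*n) + (10 + 0) = (n + n²*n) + 10 = (n + n³) + 10 = 10 + n + n³)
8*(-6 + y(-4)) = 8*(-6 + (10 - 4 + (-4)³)) = 8*(-6 + (10 - 4 - 64)) = 8*(-6 - 58) = 8*(-64) = -512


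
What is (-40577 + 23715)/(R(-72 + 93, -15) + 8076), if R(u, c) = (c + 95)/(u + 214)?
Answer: -396257/189794 ≈ -2.0878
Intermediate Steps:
R(u, c) = (95 + c)/(214 + u)
(-40577 + 23715)/(R(-72 + 93, -15) + 8076) = (-40577 + 23715)/((95 - 15)/(214 + (-72 + 93)) + 8076) = -16862/(80/(214 + 21) + 8076) = -16862/(80/235 + 8076) = -16862/((1/235)*80 + 8076) = -16862/(16/47 + 8076) = -16862/379588/47 = -16862*47/379588 = -396257/189794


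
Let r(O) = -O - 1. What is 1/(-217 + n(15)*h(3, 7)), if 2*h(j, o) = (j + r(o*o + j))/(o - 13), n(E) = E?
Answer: -2/309 ≈ -0.0064725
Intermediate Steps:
r(O) = -1 - O
h(j, o) = (-1 - o**2)/(2*(-13 + o)) (h(j, o) = ((j + (-1 - (o*o + j)))/(o - 13))/2 = ((j + (-1 - (o**2 + j)))/(-13 + o))/2 = ((j + (-1 - (j + o**2)))/(-13 + o))/2 = ((j + (-1 + (-j - o**2)))/(-13 + o))/2 = ((j + (-1 - j - o**2))/(-13 + o))/2 = ((-1 - o**2)/(-13 + o))/2 = (-1 - o**2)/(2*(-13 + o)))
1/(-217 + n(15)*h(3, 7)) = 1/(-217 + 15*((-1 - 1*7**2)/(2*(-13 + 7)))) = 1/(-217 + 15*((1/2)*(-1 - 1*49)/(-6))) = 1/(-217 + 15*((1/2)*(-1/6)*(-1 - 49))) = 1/(-217 + 15*((1/2)*(-1/6)*(-50))) = 1/(-217 + 15*(25/6)) = 1/(-217 + 125/2) = 1/(-309/2) = -2/309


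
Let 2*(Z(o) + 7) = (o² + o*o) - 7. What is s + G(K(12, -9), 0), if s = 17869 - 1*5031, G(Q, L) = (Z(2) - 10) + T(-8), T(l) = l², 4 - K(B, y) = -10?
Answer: 25771/2 ≈ 12886.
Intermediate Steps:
K(B, y) = 14 (K(B, y) = 4 - 1*(-10) = 4 + 10 = 14)
Z(o) = -21/2 + o² (Z(o) = -7 + ((o² + o*o) - 7)/2 = -7 + ((o² + o²) - 7)/2 = -7 + (2*o² - 7)/2 = -7 + (-7 + 2*o²)/2 = -7 + (-7/2 + o²) = -21/2 + o²)
G(Q, L) = 95/2 (G(Q, L) = ((-21/2 + 2²) - 10) + (-8)² = ((-21/2 + 4) - 10) + 64 = (-13/2 - 10) + 64 = -33/2 + 64 = 95/2)
s = 12838 (s = 17869 - 5031 = 12838)
s + G(K(12, -9), 0) = 12838 + 95/2 = 25771/2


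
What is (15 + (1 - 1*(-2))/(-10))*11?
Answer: 1617/10 ≈ 161.70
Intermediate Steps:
(15 + (1 - 1*(-2))/(-10))*11 = (15 + (1 + 2)*(-1/10))*11 = (15 + 3*(-1/10))*11 = (15 - 3/10)*11 = (147/10)*11 = 1617/10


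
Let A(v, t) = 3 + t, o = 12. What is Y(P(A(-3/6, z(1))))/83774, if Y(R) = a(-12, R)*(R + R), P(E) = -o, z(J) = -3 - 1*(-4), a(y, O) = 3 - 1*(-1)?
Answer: -48/41887 ≈ -0.0011459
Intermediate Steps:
a(y, O) = 4 (a(y, O) = 3 + 1 = 4)
z(J) = 1 (z(J) = -3 + 4 = 1)
P(E) = -12 (P(E) = -1*12 = -12)
Y(R) = 8*R (Y(R) = 4*(R + R) = 4*(2*R) = 8*R)
Y(P(A(-3/6, z(1))))/83774 = (8*(-12))/83774 = -96*1/83774 = -48/41887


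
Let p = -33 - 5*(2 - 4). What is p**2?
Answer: 529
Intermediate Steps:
p = -23 (p = -33 - 5*(-2) = -33 + 10 = -23)
p**2 = (-23)**2 = 529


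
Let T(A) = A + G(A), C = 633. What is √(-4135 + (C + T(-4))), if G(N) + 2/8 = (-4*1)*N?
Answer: I*√13961/2 ≈ 59.078*I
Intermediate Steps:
G(N) = -¼ - 4*N (G(N) = -¼ + (-4*1)*N = -¼ - 4*N)
T(A) = -¼ - 3*A (T(A) = A + (-¼ - 4*A) = -¼ - 3*A)
√(-4135 + (C + T(-4))) = √(-4135 + (633 + (-¼ - 3*(-4)))) = √(-4135 + (633 + (-¼ + 12))) = √(-4135 + (633 + 47/4)) = √(-4135 + 2579/4) = √(-13961/4) = I*√13961/2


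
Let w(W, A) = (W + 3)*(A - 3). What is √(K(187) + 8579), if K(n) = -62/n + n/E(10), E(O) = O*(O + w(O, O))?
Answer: √306023809480730/188870 ≈ 92.622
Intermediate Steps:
w(W, A) = (-3 + A)*(3 + W) (w(W, A) = (3 + W)*(-3 + A) = (-3 + A)*(3 + W))
E(O) = O*(-9 + O + O²) (E(O) = O*(O + (-9 - 3*O + 3*O + O*O)) = O*(O + (-9 - 3*O + 3*O + O²)) = O*(O + (-9 + O²)) = O*(-9 + O + O²))
K(n) = -62/n + n/1010 (K(n) = -62/n + n/((10*(-9 + 10 + 10²))) = -62/n + n/((10*(-9 + 10 + 100))) = -62/n + n/((10*101)) = -62/n + n/1010)
√(K(187) + 8579) = √((-62/187 + (1/1010)*187) + 8579) = √((-62*1/187 + 187/1010) + 8579) = √((-62/187 + 187/1010) + 8579) = √(-27651/188870 + 8579) = √(1620288079/188870) = √306023809480730/188870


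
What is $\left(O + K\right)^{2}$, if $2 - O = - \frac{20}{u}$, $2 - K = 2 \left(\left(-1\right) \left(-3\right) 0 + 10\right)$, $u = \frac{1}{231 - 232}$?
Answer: $1296$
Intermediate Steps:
$u = -1$ ($u = \frac{1}{-1} = -1$)
$K = -18$ ($K = 2 - 2 \left(\left(-1\right) \left(-3\right) 0 + 10\right) = 2 - 2 \left(3 \cdot 0 + 10\right) = 2 - 2 \left(0 + 10\right) = 2 - 2 \cdot 10 = 2 - 20 = -18$)
$O = -18$ ($O = 2 - - \frac{20}{-1} = 2 - \left(-20\right) \left(-1\right) = 2 - 20 = -18$)
$\left(O + K\right)^{2} = \left(-18 - 18\right)^{2} = \left(-36\right)^{2} = 1296$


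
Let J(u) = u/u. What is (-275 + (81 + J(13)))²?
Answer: 37249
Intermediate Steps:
J(u) = 1
(-275 + (81 + J(13)))² = (-275 + (81 + 1))² = (-275 + 82)² = (-193)² = 37249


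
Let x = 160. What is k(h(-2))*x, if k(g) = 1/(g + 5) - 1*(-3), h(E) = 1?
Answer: 1520/3 ≈ 506.67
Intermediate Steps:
k(g) = 3 + 1/(5 + g) (k(g) = 1/(5 + g) + 3 = 3 + 1/(5 + g))
k(h(-2))*x = ((16 + 3*1)/(5 + 1))*160 = ((16 + 3)/6)*160 = ((⅙)*19)*160 = (19/6)*160 = 1520/3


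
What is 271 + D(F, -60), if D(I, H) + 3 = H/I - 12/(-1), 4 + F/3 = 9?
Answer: 276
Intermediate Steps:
F = 15 (F = -12 + 3*9 = -12 + 27 = 15)
D(I, H) = 9 + H/I (D(I, H) = -3 + (H/I - 12/(-1)) = -3 + (H/I - 12*(-1)) = -3 + (H/I + 12) = -3 + (12 + H/I) = 9 + H/I)
271 + D(F, -60) = 271 + (9 - 60/15) = 271 + (9 - 60*1/15) = 271 + (9 - 4) = 271 + 5 = 276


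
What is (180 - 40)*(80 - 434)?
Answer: -49560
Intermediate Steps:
(180 - 40)*(80 - 434) = 140*(-354) = -49560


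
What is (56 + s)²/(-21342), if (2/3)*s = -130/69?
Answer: -1495729/11289918 ≈ -0.13248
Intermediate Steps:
s = -65/23 (s = 3*(-130/69)/2 = 3*(-130*1/69)/2 = (3/2)*(-130/69) = -65/23 ≈ -2.8261)
(56 + s)²/(-21342) = (56 - 65/23)²/(-21342) = (1223/23)²*(-1/21342) = (1495729/529)*(-1/21342) = -1495729/11289918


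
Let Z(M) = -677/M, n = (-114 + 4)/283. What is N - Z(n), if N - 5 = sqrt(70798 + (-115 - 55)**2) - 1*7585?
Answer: -1025391/110 + sqrt(99698) ≈ -9006.0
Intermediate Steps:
n = -110/283 (n = -110*1/283 = -110/283 ≈ -0.38869)
N = -7580 + sqrt(99698) (N = 5 + (sqrt(70798 + (-115 - 55)**2) - 1*7585) = 5 + (sqrt(70798 + (-170)**2) - 7585) = 5 + (sqrt(70798 + 28900) - 7585) = 5 + (sqrt(99698) - 7585) = 5 + (-7585 + sqrt(99698)) = -7580 + sqrt(99698) ≈ -7264.3)
N - Z(n) = (-7580 + sqrt(99698)) - (-677)/(-110/283) = (-7580 + sqrt(99698)) - (-677)*(-283)/110 = (-7580 + sqrt(99698)) - 1*191591/110 = (-7580 + sqrt(99698)) - 191591/110 = -1025391/110 + sqrt(99698)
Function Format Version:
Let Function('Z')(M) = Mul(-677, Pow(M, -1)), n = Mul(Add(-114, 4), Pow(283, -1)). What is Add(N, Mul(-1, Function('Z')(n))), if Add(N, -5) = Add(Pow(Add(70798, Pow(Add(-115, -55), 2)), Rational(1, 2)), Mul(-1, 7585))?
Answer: Add(Rational(-1025391, 110), Pow(99698, Rational(1, 2))) ≈ -9006.0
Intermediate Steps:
n = Rational(-110, 283) (n = Mul(-110, Rational(1, 283)) = Rational(-110, 283) ≈ -0.38869)
N = Add(-7580, Pow(99698, Rational(1, 2))) (N = Add(5, Add(Pow(Add(70798, Pow(Add(-115, -55), 2)), Rational(1, 2)), Mul(-1, 7585))) = Add(5, Add(Pow(Add(70798, Pow(-170, 2)), Rational(1, 2)), -7585)) = Add(5, Add(Pow(Add(70798, 28900), Rational(1, 2)), -7585)) = Add(5, Add(Pow(99698, Rational(1, 2)), -7585)) = Add(5, Add(-7585, Pow(99698, Rational(1, 2)))) = Add(-7580, Pow(99698, Rational(1, 2))) ≈ -7264.3)
Add(N, Mul(-1, Function('Z')(n))) = Add(Add(-7580, Pow(99698, Rational(1, 2))), Mul(-1, Mul(-677, Pow(Rational(-110, 283), -1)))) = Add(Add(-7580, Pow(99698, Rational(1, 2))), Mul(-1, Mul(-677, Rational(-283, 110)))) = Add(Add(-7580, Pow(99698, Rational(1, 2))), Mul(-1, Rational(191591, 110))) = Add(Add(-7580, Pow(99698, Rational(1, 2))), Rational(-191591, 110)) = Add(Rational(-1025391, 110), Pow(99698, Rational(1, 2)))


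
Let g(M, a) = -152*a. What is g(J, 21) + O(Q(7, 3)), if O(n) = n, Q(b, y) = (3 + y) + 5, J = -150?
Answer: -3181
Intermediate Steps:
Q(b, y) = 8 + y
g(J, 21) + O(Q(7, 3)) = -152*21 + (8 + 3) = -3192 + 11 = -3181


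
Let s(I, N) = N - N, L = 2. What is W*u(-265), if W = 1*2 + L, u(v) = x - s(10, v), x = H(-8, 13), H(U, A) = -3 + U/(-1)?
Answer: 20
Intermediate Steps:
H(U, A) = -3 - U (H(U, A) = -3 + U*(-1) = -3 - U)
s(I, N) = 0
x = 5 (x = -3 - 1*(-8) = -3 + 8 = 5)
u(v) = 5 (u(v) = 5 - 1*0 = 5 + 0 = 5)
W = 4 (W = 1*2 + 2 = 2 + 2 = 4)
W*u(-265) = 4*5 = 20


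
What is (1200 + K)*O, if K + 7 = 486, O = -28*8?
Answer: -376096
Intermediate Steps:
O = -224
K = 479 (K = -7 + 486 = 479)
(1200 + K)*O = (1200 + 479)*(-224) = 1679*(-224) = -376096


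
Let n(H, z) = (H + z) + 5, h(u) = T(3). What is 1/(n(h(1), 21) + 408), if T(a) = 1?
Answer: 1/435 ≈ 0.0022989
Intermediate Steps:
h(u) = 1
n(H, z) = 5 + H + z
1/(n(h(1), 21) + 408) = 1/((5 + 1 + 21) + 408) = 1/(27 + 408) = 1/435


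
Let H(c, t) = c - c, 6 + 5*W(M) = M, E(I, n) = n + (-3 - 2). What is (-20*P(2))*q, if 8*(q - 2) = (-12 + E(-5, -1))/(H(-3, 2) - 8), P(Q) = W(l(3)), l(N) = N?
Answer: 219/8 ≈ 27.375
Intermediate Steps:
E(I, n) = -5 + n (E(I, n) = n - 5 = -5 + n)
W(M) = -6/5 + M/5
P(Q) = -3/5 (P(Q) = -6/5 + (1/5)*3 = -6/5 + 3/5 = -3/5)
H(c, t) = 0
q = 73/32 (q = 2 + ((-12 + (-5 - 1))/(0 - 8))/8 = 2 + ((-12 - 6)/(-8))/8 = 2 + (-18*(-1/8))/8 = 2 + (1/8)*(9/4) = 2 + 9/32 = 73/32 ≈ 2.2813)
(-20*P(2))*q = -20*(-3/5)*(73/32) = 12*(73/32) = 219/8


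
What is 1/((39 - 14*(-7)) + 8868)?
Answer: 1/9005 ≈ 0.00011105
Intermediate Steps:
1/((39 - 14*(-7)) + 8868) = 1/((39 + 98) + 8868) = 1/(137 + 8868) = 1/9005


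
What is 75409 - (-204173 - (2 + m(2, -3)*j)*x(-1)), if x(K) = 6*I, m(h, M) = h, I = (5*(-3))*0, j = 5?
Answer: 279582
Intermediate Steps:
I = 0 (I = -15*0 = 0)
x(K) = 0 (x(K) = 6*0 = 0)
75409 - (-204173 - (2 + m(2, -3)*j)*x(-1)) = 75409 - (-204173 - (2 + 2*5)*0) = 75409 - (-204173 - (2 + 10)*0) = 75409 - (-204173 - 12*0) = 75409 - (-204173 - 1*0) = 75409 - (-204173 + 0) = 75409 - 1*(-204173) = 75409 + 204173 = 279582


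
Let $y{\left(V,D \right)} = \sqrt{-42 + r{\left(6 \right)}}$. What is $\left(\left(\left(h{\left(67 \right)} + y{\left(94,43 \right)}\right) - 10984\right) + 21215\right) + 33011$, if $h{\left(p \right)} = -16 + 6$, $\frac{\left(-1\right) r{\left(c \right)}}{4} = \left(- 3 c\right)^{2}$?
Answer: $43232 + i \sqrt{1338} \approx 43232.0 + 36.579 i$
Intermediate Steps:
$r{\left(c \right)} = - 36 c^{2}$ ($r{\left(c \right)} = - 4 \left(- 3 c\right)^{2} = - 4 \cdot 9 c^{2} = - 36 c^{2}$)
$h{\left(p \right)} = -10$
$y{\left(V,D \right)} = i \sqrt{1338}$ ($y{\left(V,D \right)} = \sqrt{-42 - 36 \cdot 6^{2}} = \sqrt{-42 - 1296} = \sqrt{-1338} = i \sqrt{1338}$)
$\left(\left(\left(h{\left(67 \right)} + y{\left(94,43 \right)}\right) - 10984\right) + 21215\right) + 33011 = \left(\left(\left(-10 + i \sqrt{1338}\right) - 10984\right) + 21215\right) + 33011 = \left(\left(-10994 + i \sqrt{1338}\right) + 21215\right) + 33011 = \left(10221 + i \sqrt{1338}\right) + 33011 = 43232 + i \sqrt{1338}$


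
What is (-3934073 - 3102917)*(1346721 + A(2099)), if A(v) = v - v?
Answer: -9476862209790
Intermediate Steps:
A(v) = 0
(-3934073 - 3102917)*(1346721 + A(2099)) = (-3934073 - 3102917)*(1346721 + 0) = -7036990*1346721 = -9476862209790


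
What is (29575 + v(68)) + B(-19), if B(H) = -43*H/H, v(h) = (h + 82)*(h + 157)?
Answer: 63282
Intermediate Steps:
v(h) = (82 + h)*(157 + h)
B(H) = -43 (B(H) = -43*1 = -43)
(29575 + v(68)) + B(-19) = (29575 + (12874 + 68² + 239*68)) - 43 = (29575 + (12874 + 4624 + 16252)) - 43 = (29575 + 33750) - 43 = 63325 - 43 = 63282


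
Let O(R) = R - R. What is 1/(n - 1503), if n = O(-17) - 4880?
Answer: -1/6383 ≈ -0.00015667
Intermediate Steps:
O(R) = 0
n = -4880 (n = 0 - 4880 = -4880)
1/(n - 1503) = 1/(-4880 - 1503) = 1/(-6383) = -1/6383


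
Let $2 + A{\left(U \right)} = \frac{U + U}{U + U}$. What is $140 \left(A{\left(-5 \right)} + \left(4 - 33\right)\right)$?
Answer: $-4200$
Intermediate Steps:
$A{\left(U \right)} = -1$ ($A{\left(U \right)} = -2 + \frac{U + U}{U + U} = -2 + \frac{2 U}{2 U} = -2 + 2 U \frac{1}{2 U} = -2 + 1 = -1$)
$140 \left(A{\left(-5 \right)} + \left(4 - 33\right)\right) = 140 \left(-1 + \left(4 - 33\right)\right) = 140 \left(-1 - 29\right) = 140 \left(-30\right) = -4200$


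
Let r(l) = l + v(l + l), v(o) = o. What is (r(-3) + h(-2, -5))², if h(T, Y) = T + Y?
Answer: 256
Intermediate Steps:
r(l) = 3*l (r(l) = l + (l + l) = l + 2*l = 3*l)
(r(-3) + h(-2, -5))² = (3*(-3) + (-2 - 5))² = (-9 - 7)² = (-16)² = 256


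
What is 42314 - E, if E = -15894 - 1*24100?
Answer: 82308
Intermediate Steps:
E = -39994 (E = -15894 - 24100 = -39994)
42314 - E = 42314 - 1*(-39994) = 42314 + 39994 = 82308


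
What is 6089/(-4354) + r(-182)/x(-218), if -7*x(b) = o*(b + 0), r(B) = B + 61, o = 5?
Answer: -2581212/1186465 ≈ -2.1755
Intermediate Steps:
r(B) = 61 + B
x(b) = -5*b/7 (x(b) = -5*(b + 0)/7 = -5*b/7)
6089/(-4354) + r(-182)/x(-218) = 6089/(-4354) + (61 - 182)/((-5/7*(-218))) = 6089*(-1/4354) - 121/1090/7 = -6089/4354 - 121*7/1090 = -6089/4354 - 847/1090 = -2581212/1186465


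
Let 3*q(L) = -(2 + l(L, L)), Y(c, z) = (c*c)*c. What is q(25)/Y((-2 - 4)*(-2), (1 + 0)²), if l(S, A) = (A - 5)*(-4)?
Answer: 13/864 ≈ 0.015046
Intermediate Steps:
l(S, A) = 20 - 4*A (l(S, A) = (-5 + A)*(-4) = 20 - 4*A)
Y(c, z) = c³ (Y(c, z) = c²*c = c³)
q(L) = -22/3 + 4*L/3 (q(L) = (-(2 + (20 - 4*L)))/3 = (-(22 - 4*L))/3 = (-22 + 4*L)/3 = -22/3 + 4*L/3)
q(25)/Y((-2 - 4)*(-2), (1 + 0)²) = (-22/3 + (4/3)*25)/(((-2 - 4)*(-2))³) = (-22/3 + 100/3)/((-6*(-2))³) = 26/(12³) = 26/1728 = 26*(1/1728) = 13/864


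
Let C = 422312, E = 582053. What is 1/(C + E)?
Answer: 1/1004365 ≈ 9.9565e-7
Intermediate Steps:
1/(C + E) = 1/(422312 + 582053) = 1/1004365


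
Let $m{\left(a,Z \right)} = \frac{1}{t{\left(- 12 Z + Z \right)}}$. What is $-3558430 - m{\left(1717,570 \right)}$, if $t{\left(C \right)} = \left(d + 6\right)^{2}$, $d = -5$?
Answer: $-3558431$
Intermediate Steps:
$t{\left(C \right)} = 1$ ($t{\left(C \right)} = \left(-5 + 6\right)^{2} = 1^{2} = 1$)
$m{\left(a,Z \right)} = 1$ ($m{\left(a,Z \right)} = 1^{-1} = 1$)
$-3558430 - m{\left(1717,570 \right)} = -3558430 - 1 = -3558431$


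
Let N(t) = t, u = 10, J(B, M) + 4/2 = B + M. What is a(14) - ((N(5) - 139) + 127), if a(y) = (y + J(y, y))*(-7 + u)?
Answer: 127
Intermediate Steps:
J(B, M) = -2 + B + M (J(B, M) = -2 + (B + M) = -2 + B + M)
a(y) = -6 + 9*y (a(y) = (y + (-2 + y + y))*(-7 + 10) = (y + (-2 + 2*y))*3 = (-2 + 3*y)*3 = -6 + 9*y)
a(14) - ((N(5) - 139) + 127) = (-6 + 9*14) - ((5 - 139) + 127) = (-6 + 126) - (-134 + 127) = 120 - 1*(-7) = 120 + 7 = 127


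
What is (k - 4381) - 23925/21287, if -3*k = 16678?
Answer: -634871402/63861 ≈ -9941.5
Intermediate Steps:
k = -16678/3 (k = -⅓*16678 = -16678/3 ≈ -5559.3)
(k - 4381) - 23925/21287 = (-16678/3 - 4381) - 23925/21287 = -29821/3 - 23925*1/21287 = -29821/3 - 23925/21287 = -634871402/63861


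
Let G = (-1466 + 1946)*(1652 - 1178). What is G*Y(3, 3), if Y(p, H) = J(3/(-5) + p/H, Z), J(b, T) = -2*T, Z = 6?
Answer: -2730240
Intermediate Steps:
G = 227520 (G = 480*474 = 227520)
Y(p, H) = -12 (Y(p, H) = -2*6 = -12)
G*Y(3, 3) = 227520*(-12) = -2730240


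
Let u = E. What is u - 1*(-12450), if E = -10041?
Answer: 2409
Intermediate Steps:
u = -10041
u - 1*(-12450) = -10041 - 1*(-12450) = -10041 + 12450 = 2409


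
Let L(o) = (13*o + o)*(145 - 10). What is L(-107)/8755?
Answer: -40446/1751 ≈ -23.099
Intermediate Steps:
L(o) = 1890*o (L(o) = (14*o)*135 = 1890*o)
L(-107)/8755 = (1890*(-107))/8755 = -202230*1/8755 = -40446/1751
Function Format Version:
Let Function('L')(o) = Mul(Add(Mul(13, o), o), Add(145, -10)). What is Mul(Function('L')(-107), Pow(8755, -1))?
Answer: Rational(-40446, 1751) ≈ -23.099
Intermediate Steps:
Function('L')(o) = Mul(1890, o) (Function('L')(o) = Mul(Mul(14, o), 135) = Mul(1890, o))
Mul(Function('L')(-107), Pow(8755, -1)) = Mul(Mul(1890, -107), Pow(8755, -1)) = Mul(-202230, Rational(1, 8755)) = Rational(-40446, 1751)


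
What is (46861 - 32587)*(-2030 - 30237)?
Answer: -460579158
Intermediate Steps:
(46861 - 32587)*(-2030 - 30237) = 14274*(-32267) = -460579158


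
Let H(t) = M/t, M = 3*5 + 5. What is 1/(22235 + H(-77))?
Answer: 77/1712075 ≈ 4.4975e-5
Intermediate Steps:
M = 20 (M = 15 + 5 = 20)
H(t) = 20/t
1/(22235 + H(-77)) = 1/(22235 + 20/(-77)) = 1/(22235 + 20*(-1/77)) = 1/(22235 - 20/77) = 1/(1712075/77) = 77/1712075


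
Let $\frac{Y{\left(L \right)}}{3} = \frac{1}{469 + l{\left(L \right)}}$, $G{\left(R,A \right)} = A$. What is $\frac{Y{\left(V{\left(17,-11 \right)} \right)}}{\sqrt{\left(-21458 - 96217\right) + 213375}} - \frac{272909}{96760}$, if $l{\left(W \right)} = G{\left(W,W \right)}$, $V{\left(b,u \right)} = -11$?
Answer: $- \frac{272909}{96760} + \frac{\sqrt{957}}{1461020} \approx -2.8205$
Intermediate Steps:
$l{\left(W \right)} = W$
$Y{\left(L \right)} = \frac{3}{469 + L}$
$\frac{Y{\left(V{\left(17,-11 \right)} \right)}}{\sqrt{\left(-21458 - 96217\right) + 213375}} - \frac{272909}{96760} = \frac{3 \frac{1}{469 - 11}}{\sqrt{\left(-21458 - 96217\right) + 213375}} - \frac{272909}{96760} = \frac{3 \cdot \frac{1}{458}}{\sqrt{\left(-21458 - 96217\right) + 213375}} - \frac{272909}{96760} = \frac{3 \cdot \frac{1}{458}}{\sqrt{-117675 + 213375}} - \frac{272909}{96760} = \frac{3}{458 \sqrt{95700}} - \frac{272909}{96760} = \frac{3}{458 \cdot 10 \sqrt{957}} - \frac{272909}{96760} = \frac{3 \frac{\sqrt{957}}{9570}}{458} - \frac{272909}{96760} = \frac{\sqrt{957}}{1461020} - \frac{272909}{96760} = - \frac{272909}{96760} + \frac{\sqrt{957}}{1461020}$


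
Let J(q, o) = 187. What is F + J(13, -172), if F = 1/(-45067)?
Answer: 8427528/45067 ≈ 187.00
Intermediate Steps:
F = -1/45067 ≈ -2.2189e-5
F + J(13, -172) = -1/45067 + 187 = 8427528/45067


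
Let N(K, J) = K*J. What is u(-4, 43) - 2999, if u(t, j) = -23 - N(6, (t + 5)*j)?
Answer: -3280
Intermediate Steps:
N(K, J) = J*K
u(t, j) = -23 - 6*j*(5 + t) (u(t, j) = -23 - (t + 5)*j*6 = -23 - (5 + t)*j*6 = -23 - j*(5 + t)*6 = -23 - 6*j*(5 + t))
u(-4, 43) - 2999 = (-23 - 6*43*(5 - 4)) - 2999 = (-23 - 6*43*1) - 2999 = (-23 - 258) - 2999 = -281 - 2999 = -3280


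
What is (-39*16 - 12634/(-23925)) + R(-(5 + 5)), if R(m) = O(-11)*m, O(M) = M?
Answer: -12284816/23925 ≈ -513.47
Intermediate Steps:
R(m) = -11*m
(-39*16 - 12634/(-23925)) + R(-(5 + 5)) = (-39*16 - 12634/(-23925)) - (-11)*(5 + 5) = (-624 - 12634*(-1/23925)) - (-11)*10 = (-624 + 12634/23925) - 11*(-10) = -14916566/23925 + 110 = -12284816/23925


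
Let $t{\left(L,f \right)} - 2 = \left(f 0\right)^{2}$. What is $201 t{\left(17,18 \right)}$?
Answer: $402$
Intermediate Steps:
$t{\left(L,f \right)} = 2$ ($t{\left(L,f \right)} = 2 + \left(f 0\right)^{2} = 2 + 0^{2} = 2 + 0 = 2$)
$201 t{\left(17,18 \right)} = 201 \cdot 2 = 402$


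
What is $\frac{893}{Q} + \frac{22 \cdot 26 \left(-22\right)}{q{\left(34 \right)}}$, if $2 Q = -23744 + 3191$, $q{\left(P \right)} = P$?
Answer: $- \frac{7608814}{20553} \approx -370.2$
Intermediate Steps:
$Q = - \frac{20553}{2}$ ($Q = \frac{-23744 + 3191}{2} = \frac{1}{2} \left(-20553\right) = - \frac{20553}{2} \approx -10277.0$)
$\frac{893}{Q} + \frac{22 \cdot 26 \left(-22\right)}{q{\left(34 \right)}} = \frac{893}{- \frac{20553}{2}} + \frac{22 \cdot 26 \left(-22\right)}{34} = 893 \left(- \frac{2}{20553}\right) + 572 \left(-22\right) \frac{1}{34} = - \frac{1786}{20553} - \frac{6292}{17} = - \frac{7608814}{20553}$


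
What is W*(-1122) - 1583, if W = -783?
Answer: 876943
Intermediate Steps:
W*(-1122) - 1583 = -783*(-1122) - 1583 = 878526 - 1583 = 876943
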